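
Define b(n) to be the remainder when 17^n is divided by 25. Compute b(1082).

Computing terms: b(1) = 17, b(2) = 14, b(3) = 13, b(4) = 21, b(5) = 7, b(6) = 19, b(7) = 23, b(8) = 16, b(9) = 22, b(10) = 24, b(11) = 8, b(12) = 11, b(13) = 12, b(14) = 4, b(15) = 18, b(16) = 6, b(17) = 2, b(18) = 9, b(19) = 3, b(20) = 1, b(21) = 17.
The sequence repeats with period 20.
So b(1082) = b(1 + ((1082-1) mod 20)) = b(2) = 14.

14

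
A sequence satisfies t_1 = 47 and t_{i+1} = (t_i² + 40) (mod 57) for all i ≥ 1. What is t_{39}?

Listing terms: t_1 = 47,  t_2 = 26,  t_3 = 32,  t_4 = 38,  t_5 = 2,  t_6 = 44,  t_7 = 38.
Since t_7 = t_4 = 38, the sequence is eventually periodic: after a pre-period of length 3 it cycles with period 3.
For i ≥ 4, t_i depends only on (i - 4) mod 3. (39 - 4) mod 3 = 2, so t_{39} = t_6 = 44.

44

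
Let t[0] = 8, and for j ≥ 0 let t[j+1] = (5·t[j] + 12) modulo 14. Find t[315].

We have t[0] = 8, t[1] = 10, t[2] = 6, t[3] = 0, t[4] = 12, t[5] = 2, t[6] = 8.
Since t[6] = t[0] = 8, the sequence is periodic with period 6.
So t[315] = t[0 + ((315-0) mod 6)] = t[3] = 0.

0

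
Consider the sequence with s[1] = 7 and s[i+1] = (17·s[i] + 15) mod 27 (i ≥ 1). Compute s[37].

Computing terms: s[1] = 7, s[2] = 26, s[3] = 25, s[4] = 8, s[5] = 16, s[6] = 17, s[7] = 7.
Since s[7] = s[1] = 7, the sequence is periodic with period 6.
So s[37] = s[1 + ((37-1) mod 6)] = s[1] = 7.

7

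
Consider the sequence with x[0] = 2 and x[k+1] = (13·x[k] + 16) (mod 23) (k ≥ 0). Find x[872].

Listing terms: x[0] = 2; x[1] = 19; x[2] = 10; x[3] = 8; x[4] = 5; x[5] = 12; x[6] = 11; x[7] = 21; x[8] = 13; x[9] = 1; x[10] = 6; x[11] = 2.
The sequence repeats with period 11.
(872 - 0) mod 11 = 3, so x[872] = x[3] = 8.

8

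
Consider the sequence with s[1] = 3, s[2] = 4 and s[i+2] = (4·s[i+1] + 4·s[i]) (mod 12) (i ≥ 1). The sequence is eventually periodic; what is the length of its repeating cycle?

s[1] = 3,  s[2] = 4,  s[3] = 4,  s[4] = 8,  s[5] = 0,  s[6] = 8,  s[7] = 8,  s[8] = 4,  s[9] = 0,  s[10] = 4,  s[11] = 4.
Since (s[10], s[11]) = (s[2], s[3]) = (4, 4) (two consecutive terms determine the rest), the sequence is eventually periodic: after a pre-period of length 1 it cycles with period 8.

8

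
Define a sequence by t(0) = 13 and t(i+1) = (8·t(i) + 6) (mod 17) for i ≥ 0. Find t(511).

3

We have t(0) = 13; t(1) = 8; t(2) = 2; t(3) = 5; t(4) = 12; t(5) = 0; t(6) = 6; t(7) = 3; t(8) = 13.
The sequence repeats with period 8.
So t(511) = t(0 + ((511-0) mod 8)) = t(7) = 3.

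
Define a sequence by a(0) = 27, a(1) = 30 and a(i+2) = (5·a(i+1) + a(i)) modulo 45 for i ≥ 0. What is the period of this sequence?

8

Computing terms: a(0) = 27, a(1) = 30, a(2) = 42, a(3) = 15, a(4) = 27, a(5) = 15, a(6) = 12, a(7) = 30, a(8) = 27, a(9) = 30.
Since (a(8), a(9)) = (a(0), a(1)) = (27, 30) (two consecutive terms determine the rest), the sequence is periodic with period 8.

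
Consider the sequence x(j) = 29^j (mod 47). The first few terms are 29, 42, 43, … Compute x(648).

25

Computing terms: x(1) = 29,  x(2) = 42,  x(3) = 43,  x(4) = 25,  x(5) = 20,  x(6) = 16,  x(7) = 41,  x(8) = 14,  x(9) = 30,  x(10) = 24,  x(11) = 38,  x(12) = 21,  x(13) = 45,  x(14) = 36,  x(15) = 10,  x(16) = 8,  x(17) = 44,  x(18) = 7,  x(19) = 15,  x(20) = 12,  x(21) = 19,  x(22) = 34,  x(23) = 46,  x(24) = 18,  x(25) = 5,  x(26) = 4,  x(27) = 22,  x(28) = 27,  x(29) = 31,  x(30) = 6,  x(31) = 33,  x(32) = 17,  x(33) = 23,  x(34) = 9,  x(35) = 26,  x(36) = 2,  x(37) = 11,  x(38) = 37,  x(39) = 39,  x(40) = 3,  x(41) = 40,  x(42) = 32,  x(43) = 35,  x(44) = 28,  x(45) = 13,  x(46) = 1,  x(47) = 29.
The sequence repeats with period 46.
(648 - 1) mod 46 = 3, so x(648) = x(4) = 25.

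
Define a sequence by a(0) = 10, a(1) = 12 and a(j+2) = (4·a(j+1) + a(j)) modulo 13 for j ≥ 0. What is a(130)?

6

a(0) = 10; a(1) = 12; a(2) = 6; a(3) = 10; a(4) = 7; a(5) = 12; a(6) = 3; a(7) = 11; a(8) = 8; a(9) = 4; a(10) = 11; a(11) = 9; a(12) = 8; a(13) = 2; a(14) = 3; a(15) = 1; a(16) = 7; a(17) = 3; a(18) = 6; a(19) = 1; a(20) = 10; a(21) = 2; a(22) = 5; a(23) = 9; a(24) = 2; a(25) = 4; a(26) = 5; a(27) = 11; a(28) = 10; a(29) = 12.
Since (a(28), a(29)) = (a(0), a(1)) = (10, 12) (two consecutive terms determine the rest), the sequence is periodic with period 28.
So a(130) = a(0 + ((130-0) mod 28)) = a(18) = 6.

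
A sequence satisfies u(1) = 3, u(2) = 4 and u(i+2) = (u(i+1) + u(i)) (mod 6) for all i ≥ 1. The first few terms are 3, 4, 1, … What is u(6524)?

We have u(1) = 3; u(2) = 4; u(3) = 1; u(4) = 5; u(5) = 0; u(6) = 5; u(7) = 5; u(8) = 4; u(9) = 3; u(10) = 1; u(11) = 4; u(12) = 5; u(13) = 3; u(14) = 2; u(15) = 5; u(16) = 1; u(17) = 0; u(18) = 1; u(19) = 1; u(20) = 2; u(21) = 3; u(22) = 5; u(23) = 2; u(24) = 1; u(25) = 3; u(26) = 4.
Since (u(25), u(26)) = (u(1), u(2)) = (3, 4) (two consecutive terms determine the rest), the sequence is periodic with period 24.
(6524 - 1) mod 24 = 19, so u(6524) = u(20) = 2.

2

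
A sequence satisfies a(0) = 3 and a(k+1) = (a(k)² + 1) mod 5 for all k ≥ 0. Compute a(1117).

0

a(0) = 3, a(1) = 0, a(2) = 1, a(3) = 2, a(4) = 0.
Since a(4) = a(1) = 0, the sequence is eventually periodic: after a pre-period of length 1 it cycles with period 3.
For k ≥ 1, a(k) depends only on (k - 1) mod 3. (1117 - 1) mod 3 = 0, so a(1117) = a(1) = 0.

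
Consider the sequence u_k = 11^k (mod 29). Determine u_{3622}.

22

Listing terms: u_0 = 1,  u_1 = 11,  u_2 = 5,  u_3 = 26,  u_4 = 25,  u_5 = 14,  u_6 = 9,  u_7 = 12,  u_8 = 16,  u_9 = 2,  u_{10} = 22,  u_{11} = 10,  u_{12} = 23,  u_{13} = 21,  u_{14} = 28,  u_{15} = 18,  u_{16} = 24,  u_{17} = 3,  u_{18} = 4,  u_{19} = 15,  u_{20} = 20,  u_{21} = 17,  u_{22} = 13,  u_{23} = 27,  u_{24} = 7,  u_{25} = 19,  u_{26} = 6,  u_{27} = 8,  u_{28} = 1.
The sequence repeats with period 28.
(3622 - 0) mod 28 = 10, so u_{3622} = u_{10} = 22.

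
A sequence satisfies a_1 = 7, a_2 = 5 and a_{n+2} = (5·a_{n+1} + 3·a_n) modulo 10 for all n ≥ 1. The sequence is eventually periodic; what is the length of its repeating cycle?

We have a_1 = 7, a_2 = 5, a_3 = 6, a_4 = 5, a_5 = 3, a_6 = 0, a_7 = 9, a_8 = 5, a_9 = 2, a_{10} = 5, a_{11} = 1, a_{12} = 0, a_{13} = 3, a_{14} = 5, a_{15} = 4, a_{16} = 5, a_{17} = 7, a_{18} = 0, a_{19} = 1, a_{20} = 5, a_{21} = 8, a_{22} = 5, a_{23} = 9, a_{24} = 0, a_{25} = 7, a_{26} = 5.
Since (a_{25}, a_{26}) = (a_1, a_2) = (7, 5) (two consecutive terms determine the rest), the sequence is periodic with period 24.

24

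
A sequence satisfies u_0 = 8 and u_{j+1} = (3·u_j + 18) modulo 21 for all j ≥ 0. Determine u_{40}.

3

Computing terms: u_0 = 8; u_1 = 0; u_2 = 18; u_3 = 9; u_4 = 3; u_5 = 6; u_6 = 15; u_7 = 0.
Since u_7 = u_1 = 0, the sequence is eventually periodic: after a pre-period of length 1 it cycles with period 6.
For j ≥ 1, u_j depends only on (j - 1) mod 6. (40 - 1) mod 6 = 3, so u_{40} = u_4 = 3.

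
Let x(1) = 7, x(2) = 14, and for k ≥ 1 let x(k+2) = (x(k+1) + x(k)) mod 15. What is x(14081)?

Listing terms: x(1) = 7; x(2) = 14; x(3) = 6; x(4) = 5; x(5) = 11; x(6) = 1; x(7) = 12; x(8) = 13; x(9) = 10; x(10) = 8; x(11) = 3; x(12) = 11; x(13) = 14; x(14) = 10; x(15) = 9; x(16) = 4; x(17) = 13; x(18) = 2; x(19) = 0; x(20) = 2; x(21) = 2; x(22) = 4; x(23) = 6; x(24) = 10; x(25) = 1; x(26) = 11; x(27) = 12; x(28) = 8; x(29) = 5; x(30) = 13; x(31) = 3; x(32) = 1; x(33) = 4; x(34) = 5; x(35) = 9; x(36) = 14; x(37) = 8; x(38) = 7; x(39) = 0; x(40) = 7; x(41) = 7; x(42) = 14.
The sequence repeats with period 40.
(14081 - 1) mod 40 = 0, so x(14081) = x(1) = 7.

7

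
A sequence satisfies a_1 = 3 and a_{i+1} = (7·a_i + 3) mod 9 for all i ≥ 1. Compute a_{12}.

0

a_1 = 3; a_2 = 6; a_3 = 0; a_4 = 3.
Since a_4 = a_1 = 3, the sequence is periodic with period 3.
So a_{12} = a_{1 + ((12-1) mod 3)} = a_3 = 0.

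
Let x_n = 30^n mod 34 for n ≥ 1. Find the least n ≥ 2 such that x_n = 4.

3

We have x_1 = 30, x_2 = 16, x_3 = 4, x_4 = 18, x_5 = 30.
Since x_5 = x_1 = 30, the sequence is periodic with period 4.
The value 4 first appears (with n ≥ 2) at x_3.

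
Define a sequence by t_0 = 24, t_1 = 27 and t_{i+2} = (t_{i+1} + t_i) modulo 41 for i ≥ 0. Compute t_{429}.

13

We have t_0 = 24; t_1 = 27; t_2 = 10; t_3 = 37; t_4 = 6; t_5 = 2; t_6 = 8; t_7 = 10; t_8 = 18; t_9 = 28; t_{10} = 5; t_{11} = 33; t_{12} = 38; t_{13} = 30; t_{14} = 27; t_{15} = 16; t_{16} = 2; t_{17} = 18; t_{18} = 20; t_{19} = 38; t_{20} = 17; t_{21} = 14; t_{22} = 31; t_{23} = 4; t_{24} = 35; t_{25} = 39; t_{26} = 33; t_{27} = 31; t_{28} = 23; t_{29} = 13; t_{30} = 36; t_{31} = 8; t_{32} = 3; t_{33} = 11; t_{34} = 14; t_{35} = 25; t_{36} = 39; t_{37} = 23; t_{38} = 21; t_{39} = 3; t_{40} = 24; t_{41} = 27.
The sequence repeats with period 40.
(429 - 0) mod 40 = 29, so t_{429} = t_{29} = 13.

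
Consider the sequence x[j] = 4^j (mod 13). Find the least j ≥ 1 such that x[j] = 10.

5

Computing terms: x[0] = 1,  x[1] = 4,  x[2] = 3,  x[3] = 12,  x[4] = 9,  x[5] = 10,  x[6] = 1.
The sequence repeats with period 6.
The value 10 first appears (with j ≥ 1) at x[5].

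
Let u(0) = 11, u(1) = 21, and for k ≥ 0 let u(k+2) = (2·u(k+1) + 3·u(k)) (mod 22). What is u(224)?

13

u(0) = 11; u(1) = 21; u(2) = 9; u(3) = 15; u(4) = 13; u(5) = 5; u(6) = 5; u(7) = 3; u(8) = 21; u(9) = 7; u(10) = 11; u(11) = 21.
Since (u(10), u(11)) = (u(0), u(1)) = (11, 21) (two consecutive terms determine the rest), the sequence is periodic with period 10.
(224 - 0) mod 10 = 4, so u(224) = u(4) = 13.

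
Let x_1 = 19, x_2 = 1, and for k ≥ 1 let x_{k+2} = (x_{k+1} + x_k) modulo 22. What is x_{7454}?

Computing terms: x_1 = 19, x_2 = 1, x_3 = 20, x_4 = 21, x_5 = 19, x_6 = 18, x_7 = 15, x_8 = 11, x_9 = 4, x_{10} = 15, x_{11} = 19, x_{12} = 12, x_{13} = 9, x_{14} = 21, x_{15} = 8, x_{16} = 7, x_{17} = 15, x_{18} = 0, x_{19} = 15, x_{20} = 15, x_{21} = 8, x_{22} = 1, x_{23} = 9, x_{24} = 10, x_{25} = 19, x_{26} = 7, x_{27} = 4, x_{28} = 11, x_{29} = 15, x_{30} = 4, x_{31} = 19, x_{32} = 1.
Since (x_{31}, x_{32}) = (x_1, x_2) = (19, 1) (two consecutive terms determine the rest), the sequence is periodic with period 30.
(7454 - 1) mod 30 = 13, so x_{7454} = x_{14} = 21.

21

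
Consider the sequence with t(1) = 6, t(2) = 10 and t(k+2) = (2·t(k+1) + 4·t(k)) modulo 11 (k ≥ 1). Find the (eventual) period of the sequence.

Listing terms: t(1) = 6, t(2) = 10, t(3) = 0, t(4) = 7, t(5) = 3, t(6) = 1, t(7) = 3, t(8) = 10, t(9) = 10, t(10) = 5, t(11) = 6, t(12) = 10.
The sequence repeats with period 10.

10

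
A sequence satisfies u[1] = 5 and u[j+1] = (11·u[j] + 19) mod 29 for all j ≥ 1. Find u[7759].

21

u[1] = 5, u[2] = 16, u[3] = 21, u[4] = 18, u[5] = 14, u[6] = 28, u[7] = 8, u[8] = 20, u[9] = 7, u[10] = 9, u[11] = 2, u[12] = 12, u[13] = 6, u[14] = 27, u[15] = 26, u[16] = 15, u[17] = 10, u[18] = 13, u[19] = 17, u[20] = 3, u[21] = 23, u[22] = 11, u[23] = 24, u[24] = 22, u[25] = 0, u[26] = 19, u[27] = 25, u[28] = 4, u[29] = 5.
Since u[29] = u[1] = 5, the sequence is periodic with period 28.
(7759 - 1) mod 28 = 2, so u[7759] = u[3] = 21.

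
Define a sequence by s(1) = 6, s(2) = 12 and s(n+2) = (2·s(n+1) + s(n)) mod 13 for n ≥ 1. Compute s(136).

Computing terms: s(1) = 6, s(2) = 12, s(3) = 4, s(4) = 7, s(5) = 5, s(6) = 4, s(7) = 0, s(8) = 4, s(9) = 8, s(10) = 7, s(11) = 9, s(12) = 12, s(13) = 7, s(14) = 0, s(15) = 7, s(16) = 1, s(17) = 9, s(18) = 6, s(19) = 8, s(20) = 9, s(21) = 0, s(22) = 9, s(23) = 5, s(24) = 6, s(25) = 4, s(26) = 1, s(27) = 6, s(28) = 0, s(29) = 6, s(30) = 12.
Since (s(29), s(30)) = (s(1), s(2)) = (6, 12) (two consecutive terms determine the rest), the sequence is periodic with period 28.
So s(136) = s(1 + ((136-1) mod 28)) = s(24) = 6.

6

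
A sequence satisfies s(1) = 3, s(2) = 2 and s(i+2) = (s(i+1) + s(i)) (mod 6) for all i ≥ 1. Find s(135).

We have s(1) = 3; s(2) = 2; s(3) = 5; s(4) = 1; s(5) = 0; s(6) = 1; s(7) = 1; s(8) = 2; s(9) = 3; s(10) = 5; s(11) = 2; s(12) = 1; s(13) = 3; s(14) = 4; s(15) = 1; s(16) = 5; s(17) = 0; s(18) = 5; s(19) = 5; s(20) = 4; s(21) = 3; s(22) = 1; s(23) = 4; s(24) = 5; s(25) = 3; s(26) = 2.
Since (s(25), s(26)) = (s(1), s(2)) = (3, 2) (two consecutive terms determine the rest), the sequence is periodic with period 24.
So s(135) = s(1 + ((135-1) mod 24)) = s(15) = 1.

1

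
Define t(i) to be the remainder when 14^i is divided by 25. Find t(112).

21

Listing terms: t(1) = 14; t(2) = 21; t(3) = 19; t(4) = 16; t(5) = 24; t(6) = 11; t(7) = 4; t(8) = 6; t(9) = 9; t(10) = 1; t(11) = 14.
The sequence repeats with period 10.
(112 - 1) mod 10 = 1, so t(112) = t(2) = 21.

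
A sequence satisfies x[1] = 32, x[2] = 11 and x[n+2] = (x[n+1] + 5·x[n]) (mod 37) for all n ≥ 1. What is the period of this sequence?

Listing terms: x[1] = 32,  x[2] = 11,  x[3] = 23,  x[4] = 4,  x[5] = 8,  x[6] = 28,  x[7] = 31,  x[8] = 23,  x[9] = 30,  x[10] = 34,  x[11] = 36,  x[12] = 21,  x[13] = 16,  x[14] = 10,  x[15] = 16,  x[16] = 29,  x[17] = 35,  x[18] = 32,  x[19] = 22,  x[20] = 34,  x[21] = 33,  x[22] = 18,  x[23] = 35,  x[24] = 14,  x[25] = 4,  x[26] = 0,  x[27] = 20,  x[28] = 20,  x[29] = 9,  x[30] = 35,  x[31] = 6,  x[32] = 33,  x[33] = 26,  x[34] = 6,  x[35] = 25,  x[36] = 18,  x[37] = 32,  x[38] = 11.
The sequence repeats with period 36.

36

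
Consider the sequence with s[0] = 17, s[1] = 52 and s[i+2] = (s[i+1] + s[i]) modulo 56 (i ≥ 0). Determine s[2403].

9

Listing terms: s[0] = 17, s[1] = 52, s[2] = 13, s[3] = 9, s[4] = 22, s[5] = 31, s[6] = 53, s[7] = 28, s[8] = 25, s[9] = 53, s[10] = 22, s[11] = 19, s[12] = 41, s[13] = 4, s[14] = 45, s[15] = 49, s[16] = 38, s[17] = 31, s[18] = 13, s[19] = 44, s[20] = 1, s[21] = 45, s[22] = 46, s[23] = 35, s[24] = 25, s[25] = 4, s[26] = 29, s[27] = 33, s[28] = 6, s[29] = 39, s[30] = 45, s[31] = 28, s[32] = 17, s[33] = 45, s[34] = 6, s[35] = 51, s[36] = 1, s[37] = 52, s[38] = 53, s[39] = 49, s[40] = 46, s[41] = 39, s[42] = 29, s[43] = 12, s[44] = 41, s[45] = 53, s[46] = 38, s[47] = 35, s[48] = 17, s[49] = 52.
The sequence repeats with period 48.
So s[2403] = s[0 + ((2403-0) mod 48)] = s[3] = 9.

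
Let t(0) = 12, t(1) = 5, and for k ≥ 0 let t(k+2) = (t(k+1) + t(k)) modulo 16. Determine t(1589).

Listing terms: t(0) = 12, t(1) = 5, t(2) = 1, t(3) = 6, t(4) = 7, t(5) = 13, t(6) = 4, t(7) = 1, t(8) = 5, t(9) = 6, t(10) = 11, t(11) = 1, t(12) = 12, t(13) = 13, t(14) = 9, t(15) = 6, t(16) = 15, t(17) = 5, t(18) = 4, t(19) = 9, t(20) = 13, t(21) = 6, t(22) = 3, t(23) = 9, t(24) = 12, t(25) = 5.
Since (t(24), t(25)) = (t(0), t(1)) = (12, 5) (two consecutive terms determine the rest), the sequence is periodic with period 24.
(1589 - 0) mod 24 = 5, so t(1589) = t(5) = 13.

13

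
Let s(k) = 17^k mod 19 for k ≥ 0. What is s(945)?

1

We have s(0) = 1,  s(1) = 17,  s(2) = 4,  s(3) = 11,  s(4) = 16,  s(5) = 6,  s(6) = 7,  s(7) = 5,  s(8) = 9,  s(9) = 1.
The sequence repeats with period 9.
(945 - 0) mod 9 = 0, so s(945) = s(0) = 1.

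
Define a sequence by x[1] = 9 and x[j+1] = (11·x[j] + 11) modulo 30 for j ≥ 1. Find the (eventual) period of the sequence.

We have x[1] = 9, x[2] = 20, x[3] = 21, x[4] = 2, x[5] = 3, x[6] = 14, x[7] = 15, x[8] = 26, x[9] = 27, x[10] = 8, x[11] = 9.
The sequence repeats with period 10.

10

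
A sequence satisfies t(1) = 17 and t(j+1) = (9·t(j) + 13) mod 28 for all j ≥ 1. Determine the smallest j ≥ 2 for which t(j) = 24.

4

t(1) = 17,  t(2) = 26,  t(3) = 23,  t(4) = 24,  t(5) = 5,  t(6) = 2,  t(7) = 3,  t(8) = 12,  t(9) = 9,  t(10) = 10,  t(11) = 19,  t(12) = 16,  t(13) = 17.
The sequence repeats with period 12.
The value 24 first appears (with j ≥ 2) at t(4).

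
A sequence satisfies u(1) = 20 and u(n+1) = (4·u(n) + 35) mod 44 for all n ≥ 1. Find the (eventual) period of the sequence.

Listing terms: u(1) = 20,  u(2) = 27,  u(3) = 11,  u(4) = 35,  u(5) = 43,  u(6) = 31,  u(7) = 27.
Since u(7) = u(2) = 27, the sequence is eventually periodic: after a pre-period of length 1 it cycles with period 5.

5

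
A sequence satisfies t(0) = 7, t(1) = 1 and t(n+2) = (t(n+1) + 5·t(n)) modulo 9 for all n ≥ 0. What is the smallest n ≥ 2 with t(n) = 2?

9

Listing terms: t(0) = 7,  t(1) = 1,  t(2) = 0,  t(3) = 5,  t(4) = 5,  t(5) = 3,  t(6) = 1,  t(7) = 7,  t(8) = 3,  t(9) = 2,  t(10) = 8,  t(11) = 0,  t(12) = 4,  t(13) = 4,  t(14) = 6,  t(15) = 8,  t(16) = 2,  t(17) = 6,  t(18) = 7,  t(19) = 1.
The sequence repeats with period 18.
The value 2 first appears (with n ≥ 2) at t(9).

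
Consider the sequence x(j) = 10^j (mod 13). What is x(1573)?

Listing terms: x(0) = 1, x(1) = 10, x(2) = 9, x(3) = 12, x(4) = 3, x(5) = 4, x(6) = 1.
Since x(6) = x(0) = 1, the sequence is periodic with period 6.
(1573 - 0) mod 6 = 1, so x(1573) = x(1) = 10.

10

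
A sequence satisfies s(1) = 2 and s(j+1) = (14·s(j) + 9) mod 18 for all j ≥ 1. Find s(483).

Computing terms: s(1) = 2,  s(2) = 1,  s(3) = 5,  s(4) = 7,  s(5) = 17,  s(6) = 13,  s(7) = 11,  s(8) = 1.
Since s(8) = s(2) = 1, the sequence is eventually periodic: after a pre-period of length 1 it cycles with period 6.
For j ≥ 2, s(j) depends only on (j - 2) mod 6. (483 - 2) mod 6 = 1, so s(483) = s(3) = 5.

5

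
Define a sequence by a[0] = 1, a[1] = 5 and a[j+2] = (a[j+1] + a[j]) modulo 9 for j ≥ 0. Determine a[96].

1

We have a[0] = 1, a[1] = 5, a[2] = 6, a[3] = 2, a[4] = 8, a[5] = 1, a[6] = 0, a[7] = 1, a[8] = 1, a[9] = 2, a[10] = 3, a[11] = 5, a[12] = 8, a[13] = 4, a[14] = 3, a[15] = 7, a[16] = 1, a[17] = 8, a[18] = 0, a[19] = 8, a[20] = 8, a[21] = 7, a[22] = 6, a[23] = 4, a[24] = 1, a[25] = 5.
The sequence repeats with period 24.
(96 - 0) mod 24 = 0, so a[96] = a[0] = 1.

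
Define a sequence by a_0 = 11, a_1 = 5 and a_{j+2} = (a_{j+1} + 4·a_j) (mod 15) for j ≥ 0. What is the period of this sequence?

We have a_0 = 11, a_1 = 5, a_2 = 4, a_3 = 9, a_4 = 10, a_5 = 1, a_6 = 11, a_7 = 0, a_8 = 14, a_9 = 14, a_{10} = 10, a_{11} = 6, a_{12} = 1, a_{13} = 10, a_{14} = 14, a_{15} = 9, a_{16} = 5, a_{17} = 11, a_{18} = 1, a_{19} = 0, a_{20} = 4, a_{21} = 4, a_{22} = 5, a_{23} = 6, a_{24} = 11, a_{25} = 5.
Since (a_{24}, a_{25}) = (a_0, a_1) = (11, 5) (two consecutive terms determine the rest), the sequence is periodic with period 24.

24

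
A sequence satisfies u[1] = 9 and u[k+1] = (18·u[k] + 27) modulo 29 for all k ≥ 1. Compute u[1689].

We have u[1] = 9; u[2] = 15; u[3] = 7; u[4] = 8; u[5] = 26; u[6] = 2; u[7] = 5; u[8] = 1; u[9] = 16; u[10] = 25; u[11] = 13; u[12] = 0; u[13] = 27; u[14] = 20; u[15] = 10; u[16] = 4; u[17] = 12; u[18] = 11; u[19] = 22; u[20] = 17; u[21] = 14; u[22] = 18; u[23] = 3; u[24] = 23; u[25] = 6; u[26] = 19; u[27] = 21; u[28] = 28; u[29] = 9.
Since u[29] = u[1] = 9, the sequence is periodic with period 28.
So u[1689] = u[1 + ((1689-1) mod 28)] = u[9] = 16.

16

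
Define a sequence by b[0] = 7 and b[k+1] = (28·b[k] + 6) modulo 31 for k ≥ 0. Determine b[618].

8

b[0] = 7, b[1] = 16, b[2] = 20, b[3] = 8, b[4] = 13, b[5] = 29, b[6] = 12, b[7] = 1, b[8] = 3, b[9] = 28, b[10] = 15, b[11] = 23, b[12] = 30, b[13] = 9, b[14] = 10, b[15] = 7.
The sequence repeats with period 15.
So b[618] = b[0 + ((618-0) mod 15)] = b[3] = 8.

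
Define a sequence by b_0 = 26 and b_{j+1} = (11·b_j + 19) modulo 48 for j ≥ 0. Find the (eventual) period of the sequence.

8

Computing terms: b_0 = 26,  b_1 = 17,  b_2 = 14,  b_3 = 29,  b_4 = 2,  b_5 = 41,  b_6 = 38,  b_7 = 5,  b_8 = 26.
The sequence repeats with period 8.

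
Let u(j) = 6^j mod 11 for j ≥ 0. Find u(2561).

6

Computing terms: u(0) = 1; u(1) = 6; u(2) = 3; u(3) = 7; u(4) = 9; u(5) = 10; u(6) = 5; u(7) = 8; u(8) = 4; u(9) = 2; u(10) = 1.
Since u(10) = u(0) = 1, the sequence is periodic with period 10.
(2561 - 0) mod 10 = 1, so u(2561) = u(1) = 6.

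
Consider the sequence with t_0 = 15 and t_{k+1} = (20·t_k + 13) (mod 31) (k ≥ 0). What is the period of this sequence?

Listing terms: t_0 = 15, t_1 = 3, t_2 = 11, t_3 = 16, t_4 = 23, t_5 = 8, t_6 = 18, t_7 = 1, t_8 = 2, t_9 = 22, t_{10} = 19, t_{11} = 21, t_{12} = 30, t_{13} = 24, t_{14} = 28, t_{15} = 15.
Since t_{15} = t_0 = 15, the sequence is periodic with period 15.

15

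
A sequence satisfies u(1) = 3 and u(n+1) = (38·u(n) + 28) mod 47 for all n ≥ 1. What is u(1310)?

u(1) = 3,  u(2) = 1,  u(3) = 19,  u(4) = 45,  u(5) = 46,  u(6) = 37,  u(7) = 24,  u(8) = 0,  u(9) = 28,  u(10) = 11,  u(11) = 23,  u(12) = 9,  u(13) = 41,  u(14) = 35,  u(15) = 42,  u(16) = 26,  u(17) = 29,  u(18) = 2,  u(19) = 10,  u(20) = 32,  u(21) = 22,  u(22) = 18,  u(23) = 7,  u(24) = 12,  u(25) = 14,  u(26) = 43,  u(27) = 17,  u(28) = 16,  u(29) = 25,  u(30) = 38,  u(31) = 15,  u(32) = 34,  u(33) = 4,  u(34) = 39,  u(35) = 6,  u(36) = 21,  u(37) = 27,  u(38) = 20,  u(39) = 36,  u(40) = 33,  u(41) = 13,  u(42) = 5,  u(43) = 30,  u(44) = 40,  u(45) = 44,  u(46) = 8,  u(47) = 3.
Since u(47) = u(1) = 3, the sequence is periodic with period 46.
So u(1310) = u(1 + ((1310-1) mod 46)) = u(22) = 18.

18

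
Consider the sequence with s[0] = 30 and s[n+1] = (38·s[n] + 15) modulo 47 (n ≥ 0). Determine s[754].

We have s[0] = 30, s[1] = 27, s[2] = 7, s[3] = 46, s[4] = 24, s[5] = 34, s[6] = 38, s[7] = 2, s[8] = 44, s[9] = 42, s[10] = 13, s[11] = 39, s[12] = 40, s[13] = 31, s[14] = 18, s[15] = 41, s[16] = 22, s[17] = 5, s[18] = 17, s[19] = 3, s[20] = 35, s[21] = 29, s[22] = 36, s[23] = 20, s[24] = 23, s[25] = 43, s[26] = 4, s[27] = 26, s[28] = 16, s[29] = 12, s[30] = 1, s[31] = 6, s[32] = 8, s[33] = 37, s[34] = 11, s[35] = 10, s[36] = 19, s[37] = 32, s[38] = 9, s[39] = 28, s[40] = 45, s[41] = 33, s[42] = 0, s[43] = 15, s[44] = 21, s[45] = 14, s[46] = 30.
The sequence repeats with period 46.
So s[754] = s[0 + ((754-0) mod 46)] = s[18] = 17.

17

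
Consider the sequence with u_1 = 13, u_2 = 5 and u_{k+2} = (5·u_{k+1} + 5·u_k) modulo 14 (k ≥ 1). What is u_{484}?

13

We have u_1 = 13, u_2 = 5, u_3 = 6, u_4 = 13, u_5 = 11, u_6 = 8, u_7 = 11, u_8 = 11, u_9 = 12, u_{10} = 3, u_{11} = 5, u_{12} = 12, u_{13} = 1, u_{14} = 9, u_{15} = 8, u_{16} = 1, u_{17} = 3, u_{18} = 6, u_{19} = 3, u_{20} = 3, u_{21} = 2, u_{22} = 11, u_{23} = 9, u_{24} = 2, u_{25} = 13, u_{26} = 5.
The sequence repeats with period 24.
(484 - 1) mod 24 = 3, so u_{484} = u_4 = 13.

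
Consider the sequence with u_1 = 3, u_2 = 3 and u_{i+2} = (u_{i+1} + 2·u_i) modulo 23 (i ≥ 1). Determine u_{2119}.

14

Listing terms: u_1 = 3; u_2 = 3; u_3 = 9; u_4 = 15; u_5 = 10; u_6 = 17; u_7 = 14; u_8 = 2; u_9 = 7; u_{10} = 11; u_{11} = 2; u_{12} = 1; u_{13} = 5; u_{14} = 7; u_{15} = 17; u_{16} = 8; u_{17} = 19; u_{18} = 12; u_{19} = 4; u_{20} = 5; u_{21} = 13; u_{22} = 0; u_{23} = 3; u_{24} = 3.
Since (u_{23}, u_{24}) = (u_1, u_2) = (3, 3) (two consecutive terms determine the rest), the sequence is periodic with period 22.
So u_{2119} = u_{1 + ((2119-1) mod 22)} = u_7 = 14.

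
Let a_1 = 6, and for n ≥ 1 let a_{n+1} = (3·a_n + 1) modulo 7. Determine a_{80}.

5

Computing terms: a_1 = 6; a_2 = 5; a_3 = 2; a_4 = 0; a_5 = 1; a_6 = 4; a_7 = 6.
Since a_7 = a_1 = 6, the sequence is periodic with period 6.
So a_{80} = a_{1 + ((80-1) mod 6)} = a_2 = 5.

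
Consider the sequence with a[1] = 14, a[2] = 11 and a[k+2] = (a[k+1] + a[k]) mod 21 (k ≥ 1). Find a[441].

Listing terms: a[1] = 14, a[2] = 11, a[3] = 4, a[4] = 15, a[5] = 19, a[6] = 13, a[7] = 11, a[8] = 3, a[9] = 14, a[10] = 17, a[11] = 10, a[12] = 6, a[13] = 16, a[14] = 1, a[15] = 17, a[16] = 18, a[17] = 14, a[18] = 11.
The sequence repeats with period 16.
(441 - 1) mod 16 = 8, so a[441] = a[9] = 14.

14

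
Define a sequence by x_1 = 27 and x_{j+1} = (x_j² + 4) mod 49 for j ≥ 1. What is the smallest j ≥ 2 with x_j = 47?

x_1 = 27, x_2 = 47, x_3 = 8, x_4 = 19, x_5 = 22, x_6 = 47.
Since x_6 = x_2 = 47, the sequence is eventually periodic: after a pre-period of length 1 it cycles with period 4.
The value 47 first appears (with j ≥ 2) at x_2.

2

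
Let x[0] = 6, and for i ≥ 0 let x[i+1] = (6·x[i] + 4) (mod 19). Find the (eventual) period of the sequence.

Computing terms: x[0] = 6, x[1] = 2, x[2] = 16, x[3] = 5, x[4] = 15, x[5] = 18, x[6] = 17, x[7] = 11, x[8] = 13, x[9] = 6.
The sequence repeats with period 9.

9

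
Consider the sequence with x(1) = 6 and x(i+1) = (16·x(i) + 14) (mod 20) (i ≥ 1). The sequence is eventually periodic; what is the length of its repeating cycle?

We have x(1) = 6; x(2) = 10; x(3) = 14; x(4) = 18; x(5) = 2; x(6) = 6.
The sequence repeats with period 5.

5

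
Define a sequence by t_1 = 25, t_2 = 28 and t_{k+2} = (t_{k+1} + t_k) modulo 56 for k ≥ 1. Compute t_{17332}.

25

t_1 = 25; t_2 = 28; t_3 = 53; t_4 = 25; t_5 = 22; t_6 = 47; t_7 = 13; t_8 = 4; t_9 = 17; t_{10} = 21; t_{11} = 38; t_{12} = 3; t_{13} = 41; t_{14} = 44; t_{15} = 29; t_{16} = 17; t_{17} = 46; t_{18} = 7; t_{19} = 53; t_{20} = 4; t_{21} = 1; t_{22} = 5; t_{23} = 6; t_{24} = 11; t_{25} = 17; t_{26} = 28; t_{27} = 45; t_{28} = 17; t_{29} = 6; t_{30} = 23; t_{31} = 29; t_{32} = 52; t_{33} = 25; t_{34} = 21; t_{35} = 46; t_{36} = 11; t_{37} = 1; t_{38} = 12; t_{39} = 13; t_{40} = 25; t_{41} = 38; t_{42} = 7; t_{43} = 45; t_{44} = 52; t_{45} = 41; t_{46} = 37; t_{47} = 22; t_{48} = 3; t_{49} = 25; t_{50} = 28.
The sequence repeats with period 48.
So t_{17332} = t_{1 + ((17332-1) mod 48)} = t_4 = 25.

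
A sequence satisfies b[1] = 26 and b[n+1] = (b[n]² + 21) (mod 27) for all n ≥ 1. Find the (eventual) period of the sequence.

6

Computing terms: b[1] = 26, b[2] = 22, b[3] = 19, b[4] = 4, b[5] = 10, b[6] = 13, b[7] = 1, b[8] = 22.
Since b[8] = b[2] = 22, the sequence is eventually periodic: after a pre-period of length 1 it cycles with period 6.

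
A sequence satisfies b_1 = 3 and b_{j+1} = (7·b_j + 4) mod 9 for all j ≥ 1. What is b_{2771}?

Computing terms: b_1 = 3; b_2 = 7; b_3 = 8; b_4 = 6; b_5 = 1; b_6 = 2; b_7 = 0; b_8 = 4; b_9 = 5; b_{10} = 3.
Since b_{10} = b_1 = 3, the sequence is periodic with period 9.
So b_{2771} = b_{1 + ((2771-1) mod 9)} = b_8 = 4.

4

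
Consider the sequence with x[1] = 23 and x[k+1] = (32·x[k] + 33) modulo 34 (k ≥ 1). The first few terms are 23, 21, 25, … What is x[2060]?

Listing terms: x[1] = 23, x[2] = 21, x[3] = 25, x[4] = 17, x[5] = 33, x[6] = 1, x[7] = 31, x[8] = 5, x[9] = 23.
Since x[9] = x[1] = 23, the sequence is periodic with period 8.
(2060 - 1) mod 8 = 3, so x[2060] = x[4] = 17.

17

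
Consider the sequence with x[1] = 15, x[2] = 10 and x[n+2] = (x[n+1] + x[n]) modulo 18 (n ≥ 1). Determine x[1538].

10

Listing terms: x[1] = 15; x[2] = 10; x[3] = 7; x[4] = 17; x[5] = 6; x[6] = 5; x[7] = 11; x[8] = 16; x[9] = 9; x[10] = 7; x[11] = 16; x[12] = 5; x[13] = 3; x[14] = 8; x[15] = 11; x[16] = 1; x[17] = 12; x[18] = 13; x[19] = 7; x[20] = 2; x[21] = 9; x[22] = 11; x[23] = 2; x[24] = 13; x[25] = 15; x[26] = 10.
The sequence repeats with period 24.
So x[1538] = x[1 + ((1538-1) mod 24)] = x[2] = 10.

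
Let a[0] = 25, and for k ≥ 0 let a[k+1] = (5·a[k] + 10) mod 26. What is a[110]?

Computing terms: a[0] = 25; a[1] = 5; a[2] = 9; a[3] = 3; a[4] = 25.
Since a[4] = a[0] = 25, the sequence is periodic with period 4.
(110 - 0) mod 4 = 2, so a[110] = a[2] = 9.

9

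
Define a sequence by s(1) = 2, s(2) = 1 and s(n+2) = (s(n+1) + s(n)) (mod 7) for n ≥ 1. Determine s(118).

s(1) = 2,  s(2) = 1,  s(3) = 3,  s(4) = 4,  s(5) = 0,  s(6) = 4,  s(7) = 4,  s(8) = 1,  s(9) = 5,  s(10) = 6,  s(11) = 4,  s(12) = 3,  s(13) = 0,  s(14) = 3,  s(15) = 3,  s(16) = 6,  s(17) = 2,  s(18) = 1.
The sequence repeats with period 16.
So s(118) = s(1 + ((118-1) mod 16)) = s(6) = 4.

4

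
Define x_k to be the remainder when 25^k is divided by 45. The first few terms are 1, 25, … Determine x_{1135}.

Computing terms: x_0 = 1,  x_1 = 25,  x_2 = 40,  x_3 = 10,  x_4 = 25.
Since x_4 = x_1 = 25, the sequence is eventually periodic: after a pre-period of length 1 it cycles with period 3.
For k ≥ 1, x_k depends only on (k - 1) mod 3. (1135 - 1) mod 3 = 0, so x_{1135} = x_1 = 25.

25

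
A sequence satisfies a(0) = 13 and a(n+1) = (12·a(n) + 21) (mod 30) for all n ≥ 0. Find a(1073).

Listing terms: a(0) = 13; a(1) = 27; a(2) = 15; a(3) = 21; a(4) = 3; a(5) = 27.
Since a(5) = a(1) = 27, the sequence is eventually periodic: after a pre-period of length 1 it cycles with period 4.
For n ≥ 1, a(n) depends only on (n - 1) mod 4. (1073 - 1) mod 4 = 0, so a(1073) = a(1) = 27.

27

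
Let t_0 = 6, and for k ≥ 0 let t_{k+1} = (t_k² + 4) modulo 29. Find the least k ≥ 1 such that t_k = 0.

11

Computing terms: t_0 = 6, t_1 = 11, t_2 = 9, t_3 = 27, t_4 = 8, t_5 = 10, t_6 = 17, t_7 = 3, t_8 = 13, t_9 = 28, t_{10} = 5, t_{11} = 0, t_{12} = 4, t_{13} = 20, t_{14} = 27.
Since t_{14} = t_3 = 27, the sequence is eventually periodic: after a pre-period of length 3 it cycles with period 11.
The value 0 first appears (with k ≥ 1) at t_{11}.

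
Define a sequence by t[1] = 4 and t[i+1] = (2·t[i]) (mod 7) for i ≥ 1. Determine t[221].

1

t[1] = 4, t[2] = 1, t[3] = 2, t[4] = 4.
Since t[4] = t[1] = 4, the sequence is periodic with period 3.
(221 - 1) mod 3 = 1, so t[221] = t[2] = 1.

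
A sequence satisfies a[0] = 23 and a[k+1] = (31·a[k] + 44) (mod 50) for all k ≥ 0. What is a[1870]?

3

Listing terms: a[0] = 23, a[1] = 7, a[2] = 11, a[3] = 35, a[4] = 29, a[5] = 43, a[6] = 27, a[7] = 31, a[8] = 5, a[9] = 49, a[10] = 13, a[11] = 47, a[12] = 1, a[13] = 25, a[14] = 19, a[15] = 33, a[16] = 17, a[17] = 21, a[18] = 45, a[19] = 39, a[20] = 3, a[21] = 37, a[22] = 41, a[23] = 15, a[24] = 9, a[25] = 23.
Since a[25] = a[0] = 23, the sequence is periodic with period 25.
(1870 - 0) mod 25 = 20, so a[1870] = a[20] = 3.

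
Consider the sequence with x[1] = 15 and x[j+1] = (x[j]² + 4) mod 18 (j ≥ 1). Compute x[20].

5

Computing terms: x[1] = 15; x[2] = 13; x[3] = 11; x[4] = 17; x[5] = 5; x[6] = 11.
Since x[6] = x[3] = 11, the sequence is eventually periodic: after a pre-period of length 2 it cycles with period 3.
For j ≥ 3, x[j] depends only on (j - 3) mod 3. (20 - 3) mod 3 = 2, so x[20] = x[5] = 5.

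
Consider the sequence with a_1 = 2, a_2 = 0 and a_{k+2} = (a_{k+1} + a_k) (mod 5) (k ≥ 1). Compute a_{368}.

Computing terms: a_1 = 2,  a_2 = 0,  a_3 = 2,  a_4 = 2,  a_5 = 4,  a_6 = 1,  a_7 = 0,  a_8 = 1,  a_9 = 1,  a_{10} = 2,  a_{11} = 3,  a_{12} = 0,  a_{13} = 3,  a_{14} = 3,  a_{15} = 1,  a_{16} = 4,  a_{17} = 0,  a_{18} = 4,  a_{19} = 4,  a_{20} = 3,  a_{21} = 2,  a_{22} = 0.
The sequence repeats with period 20.
(368 - 1) mod 20 = 7, so a_{368} = a_8 = 1.

1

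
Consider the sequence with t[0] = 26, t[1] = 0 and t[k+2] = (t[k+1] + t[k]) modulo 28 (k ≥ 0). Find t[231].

t[0] = 26, t[1] = 0, t[2] = 26, t[3] = 26, t[4] = 24, t[5] = 22, t[6] = 18, t[7] = 12, t[8] = 2, t[9] = 14, t[10] = 16, t[11] = 2, t[12] = 18, t[13] = 20, t[14] = 10, t[15] = 2, t[16] = 12, t[17] = 14, t[18] = 26, t[19] = 12, t[20] = 10, t[21] = 22, t[22] = 4, t[23] = 26, t[24] = 2, t[25] = 0, t[26] = 2, t[27] = 2, t[28] = 4, t[29] = 6, t[30] = 10, t[31] = 16, t[32] = 26, t[33] = 14, t[34] = 12, t[35] = 26, t[36] = 10, t[37] = 8, t[38] = 18, t[39] = 26, t[40] = 16, t[41] = 14, t[42] = 2, t[43] = 16, t[44] = 18, t[45] = 6, t[46] = 24, t[47] = 2, t[48] = 26, t[49] = 0.
Since (t[48], t[49]) = (t[0], t[1]) = (26, 0) (two consecutive terms determine the rest), the sequence is periodic with period 48.
So t[231] = t[0 + ((231-0) mod 48)] = t[39] = 26.

26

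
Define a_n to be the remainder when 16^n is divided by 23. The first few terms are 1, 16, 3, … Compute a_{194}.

18

a_0 = 1,  a_1 = 16,  a_2 = 3,  a_3 = 2,  a_4 = 9,  a_5 = 6,  a_6 = 4,  a_7 = 18,  a_8 = 12,  a_9 = 8,  a_{10} = 13,  a_{11} = 1.
The sequence repeats with period 11.
So a_{194} = a_{0 + ((194-0) mod 11)} = a_7 = 18.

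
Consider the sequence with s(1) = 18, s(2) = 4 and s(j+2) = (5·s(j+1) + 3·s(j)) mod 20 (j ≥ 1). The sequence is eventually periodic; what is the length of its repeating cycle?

24

We have s(1) = 18,  s(2) = 4,  s(3) = 14,  s(4) = 2,  s(5) = 12,  s(6) = 6,  s(7) = 6,  s(8) = 8,  s(9) = 18,  s(10) = 14,  s(11) = 4,  s(12) = 2,  s(13) = 2,  s(14) = 16,  s(15) = 6,  s(16) = 18,  s(17) = 8,  s(18) = 14,  s(19) = 14,  s(20) = 12,  s(21) = 2,  s(22) = 6,  s(23) = 16,  s(24) = 18,  s(25) = 18,  s(26) = 4.
The sequence repeats with period 24.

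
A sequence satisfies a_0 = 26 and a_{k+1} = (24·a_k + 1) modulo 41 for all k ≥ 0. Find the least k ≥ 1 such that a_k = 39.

36

Listing terms: a_0 = 26, a_1 = 10, a_2 = 36, a_3 = 4, a_4 = 15, a_5 = 33, a_6 = 14, a_7 = 9, a_8 = 12, a_9 = 2, a_{10} = 8, a_{11} = 29, a_{12} = 0, a_{13} = 1, a_{14} = 25, a_{15} = 27, a_{16} = 34, a_{17} = 38, a_{18} = 11, a_{19} = 19, a_{20} = 6, a_{21} = 22, a_{22} = 37, a_{23} = 28, a_{24} = 17, a_{25} = 40, a_{26} = 18, a_{27} = 23, a_{28} = 20, a_{29} = 30, a_{30} = 24, a_{31} = 3, a_{32} = 32, a_{33} = 31, a_{34} = 7, a_{35} = 5, a_{36} = 39, a_{37} = 35, a_{38} = 21, a_{39} = 13, a_{40} = 26.
The sequence repeats with period 40.
The value 39 first appears (with k ≥ 1) at a_{36}.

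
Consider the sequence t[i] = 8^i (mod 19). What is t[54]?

1

Computing terms: t[1] = 8, t[2] = 7, t[3] = 18, t[4] = 11, t[5] = 12, t[6] = 1, t[7] = 8.
Since t[7] = t[1] = 8, the sequence is periodic with period 6.
(54 - 1) mod 6 = 5, so t[54] = t[6] = 1.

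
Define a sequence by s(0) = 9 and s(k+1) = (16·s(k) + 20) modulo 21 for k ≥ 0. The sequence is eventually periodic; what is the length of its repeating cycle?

3

Computing terms: s(0) = 9; s(1) = 17; s(2) = 19; s(3) = 9.
The sequence repeats with period 3.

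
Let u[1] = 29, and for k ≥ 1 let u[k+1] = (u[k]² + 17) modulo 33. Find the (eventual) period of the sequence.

Listing terms: u[1] = 29; u[2] = 0; u[3] = 17; u[4] = 9; u[5] = 32; u[6] = 18; u[7] = 11; u[8] = 6; u[9] = 20; u[10] = 21; u[11] = 29.
The sequence repeats with period 10.

10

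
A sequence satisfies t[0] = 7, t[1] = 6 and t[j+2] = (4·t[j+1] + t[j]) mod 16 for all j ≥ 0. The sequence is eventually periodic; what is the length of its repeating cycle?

8

We have t[0] = 7; t[1] = 6; t[2] = 15; t[3] = 2; t[4] = 7; t[5] = 14; t[6] = 15; t[7] = 10; t[8] = 7; t[9] = 6.
The sequence repeats with period 8.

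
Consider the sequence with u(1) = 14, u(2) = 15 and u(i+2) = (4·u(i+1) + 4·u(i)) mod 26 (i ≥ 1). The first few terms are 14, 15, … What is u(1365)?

We have u(1) = 14, u(2) = 15, u(3) = 12, u(4) = 4, u(5) = 12, u(6) = 12, u(7) = 18, u(8) = 16, u(9) = 6, u(10) = 10, u(11) = 12, u(12) = 10, u(13) = 10, u(14) = 2, u(15) = 22, u(16) = 18, u(17) = 4, u(18) = 10, u(19) = 4, u(20) = 4, u(21) = 6, u(22) = 14, u(23) = 2, u(24) = 12, u(25) = 4.
Since (u(24), u(25)) = (u(3), u(4)) = (12, 4) (two consecutive terms determine the rest), the sequence is eventually periodic: after a pre-period of length 2 it cycles with period 21.
For i ≥ 3, u(i) depends only on (i - 3) mod 21. (1365 - 3) mod 21 = 18, so u(1365) = u(21) = 6.

6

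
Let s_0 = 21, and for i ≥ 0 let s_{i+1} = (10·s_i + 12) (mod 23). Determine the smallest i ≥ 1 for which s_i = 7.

We have s_0 = 21; s_1 = 15; s_2 = 1; s_3 = 22; s_4 = 2; s_5 = 9; s_6 = 10; s_7 = 20; s_8 = 5; s_9 = 16; s_{10} = 11; s_{11} = 7; s_{12} = 13; s_{13} = 4; s_{14} = 6; s_{15} = 3; s_{16} = 19; s_{17} = 18; s_{18} = 8; s_{19} = 0; s_{20} = 12; s_{21} = 17; s_{22} = 21.
The sequence repeats with period 22.
The value 7 first appears (with i ≥ 1) at s_{11}.

11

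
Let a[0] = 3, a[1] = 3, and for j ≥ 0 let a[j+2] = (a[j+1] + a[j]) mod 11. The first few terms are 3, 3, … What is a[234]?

4

a[0] = 3,  a[1] = 3,  a[2] = 6,  a[3] = 9,  a[4] = 4,  a[5] = 2,  a[6] = 6,  a[7] = 8,  a[8] = 3,  a[9] = 0,  a[10] = 3,  a[11] = 3.
Since (a[10], a[11]) = (a[0], a[1]) = (3, 3) (two consecutive terms determine the rest), the sequence is periodic with period 10.
(234 - 0) mod 10 = 4, so a[234] = a[4] = 4.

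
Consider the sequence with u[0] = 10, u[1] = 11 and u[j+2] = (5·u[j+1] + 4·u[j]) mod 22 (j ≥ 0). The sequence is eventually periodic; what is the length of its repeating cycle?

40

We have u[0] = 10, u[1] = 11, u[2] = 7, u[3] = 13, u[4] = 5, u[5] = 11, u[6] = 9, u[7] = 1, u[8] = 19, u[9] = 11, u[10] = 21, u[11] = 17, u[12] = 15, u[13] = 11, u[14] = 5, u[15] = 3, u[16] = 13, u[17] = 11, u[18] = 19, u[19] = 7, u[20] = 1, u[21] = 11, u[22] = 15, u[23] = 9, u[24] = 17, u[25] = 11, u[26] = 13, u[27] = 21, u[28] = 3, u[29] = 11, u[30] = 1, u[31] = 5, u[32] = 7, u[33] = 11, u[34] = 17, u[35] = 19, u[36] = 9, u[37] = 11, u[38] = 3, u[39] = 15, u[40] = 21, u[41] = 11, u[42] = 7.
Since (u[41], u[42]) = (u[1], u[2]) = (11, 7) (two consecutive terms determine the rest), the sequence is eventually periodic: after a pre-period of length 1 it cycles with period 40.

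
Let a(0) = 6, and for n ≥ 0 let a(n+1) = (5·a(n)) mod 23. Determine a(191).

22

a(0) = 6,  a(1) = 7,  a(2) = 12,  a(3) = 14,  a(4) = 1,  a(5) = 5,  a(6) = 2,  a(7) = 10,  a(8) = 4,  a(9) = 20,  a(10) = 8,  a(11) = 17,  a(12) = 16,  a(13) = 11,  a(14) = 9,  a(15) = 22,  a(16) = 18,  a(17) = 21,  a(18) = 13,  a(19) = 19,  a(20) = 3,  a(21) = 15,  a(22) = 6.
The sequence repeats with period 22.
(191 - 0) mod 22 = 15, so a(191) = a(15) = 22.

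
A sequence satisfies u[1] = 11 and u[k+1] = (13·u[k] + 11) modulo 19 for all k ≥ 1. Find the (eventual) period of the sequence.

18

We have u[1] = 11; u[2] = 2; u[3] = 18; u[4] = 17; u[5] = 4; u[6] = 6; u[7] = 13; u[8] = 9; u[9] = 14; u[10] = 3; u[11] = 12; u[12] = 15; u[13] = 16; u[14] = 10; u[15] = 8; u[16] = 1; u[17] = 5; u[18] = 0; u[19] = 11.
The sequence repeats with period 18.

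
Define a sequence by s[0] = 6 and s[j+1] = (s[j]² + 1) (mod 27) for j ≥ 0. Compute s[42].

23

Computing terms: s[0] = 6, s[1] = 10, s[2] = 20, s[3] = 23, s[4] = 17, s[5] = 20.
Since s[5] = s[2] = 20, the sequence is eventually periodic: after a pre-period of length 2 it cycles with period 3.
For j ≥ 2, s[j] depends only on (j - 2) mod 3. (42 - 2) mod 3 = 1, so s[42] = s[3] = 23.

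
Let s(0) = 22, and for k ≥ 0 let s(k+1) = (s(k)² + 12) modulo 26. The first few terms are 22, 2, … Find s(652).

Listing terms: s(0) = 22,  s(1) = 2,  s(2) = 16,  s(3) = 8,  s(4) = 24,  s(5) = 16.
Since s(5) = s(2) = 16, the sequence is eventually periodic: after a pre-period of length 2 it cycles with period 3.
For k ≥ 2, s(k) depends only on (k - 2) mod 3. (652 - 2) mod 3 = 2, so s(652) = s(4) = 24.

24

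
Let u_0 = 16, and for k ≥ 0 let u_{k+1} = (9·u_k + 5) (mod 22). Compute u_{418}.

We have u_0 = 16; u_1 = 17; u_2 = 4; u_3 = 19; u_4 = 0; u_5 = 5; u_6 = 6; u_7 = 15; u_8 = 8; u_9 = 11; u_{10} = 16.
Since u_{10} = u_0 = 16, the sequence is periodic with period 10.
So u_{418} = u_{0 + ((418-0) mod 10)} = u_8 = 8.

8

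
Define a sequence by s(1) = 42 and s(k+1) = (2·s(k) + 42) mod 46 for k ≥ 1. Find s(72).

Computing terms: s(1) = 42,  s(2) = 34,  s(3) = 18,  s(4) = 32,  s(5) = 14,  s(6) = 24,  s(7) = 44,  s(8) = 38,  s(9) = 26,  s(10) = 2,  s(11) = 0,  s(12) = 42.
Since s(12) = s(1) = 42, the sequence is periodic with period 11.
So s(72) = s(1 + ((72-1) mod 11)) = s(6) = 24.

24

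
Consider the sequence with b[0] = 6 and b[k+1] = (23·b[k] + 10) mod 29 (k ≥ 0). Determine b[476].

Computing terms: b[0] = 6, b[1] = 3, b[2] = 21, b[3] = 0, b[4] = 10, b[5] = 8, b[6] = 20, b[7] = 6.
The sequence repeats with period 7.
So b[476] = b[0 + ((476-0) mod 7)] = b[0] = 6.

6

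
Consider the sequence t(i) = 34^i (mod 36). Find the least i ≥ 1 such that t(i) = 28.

t(0) = 1; t(1) = 34; t(2) = 4; t(3) = 28; t(4) = 16; t(5) = 4.
Since t(5) = t(2) = 4, the sequence is eventually periodic: after a pre-period of length 2 it cycles with period 3.
The value 28 first appears (with i ≥ 1) at t(3).

3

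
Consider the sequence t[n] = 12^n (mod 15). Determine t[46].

9

Computing terms: t[0] = 1; t[1] = 12; t[2] = 9; t[3] = 3; t[4] = 6; t[5] = 12.
Since t[5] = t[1] = 12, the sequence is eventually periodic: after a pre-period of length 1 it cycles with period 4.
For n ≥ 1, t[n] depends only on (n - 1) mod 4. (46 - 1) mod 4 = 1, so t[46] = t[2] = 9.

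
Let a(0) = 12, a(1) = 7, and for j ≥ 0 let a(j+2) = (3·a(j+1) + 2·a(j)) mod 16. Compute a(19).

13

Listing terms: a(0) = 12,  a(1) = 7,  a(2) = 13,  a(3) = 5,  a(4) = 9,  a(5) = 5,  a(6) = 1,  a(7) = 13,  a(8) = 9,  a(9) = 5.
Since (a(8), a(9)) = (a(4), a(5)) = (9, 5) (two consecutive terms determine the rest), the sequence is eventually periodic: after a pre-period of length 4 it cycles with period 4.
For j ≥ 4, a(j) depends only on (j - 4) mod 4. (19 - 4) mod 4 = 3, so a(19) = a(7) = 13.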